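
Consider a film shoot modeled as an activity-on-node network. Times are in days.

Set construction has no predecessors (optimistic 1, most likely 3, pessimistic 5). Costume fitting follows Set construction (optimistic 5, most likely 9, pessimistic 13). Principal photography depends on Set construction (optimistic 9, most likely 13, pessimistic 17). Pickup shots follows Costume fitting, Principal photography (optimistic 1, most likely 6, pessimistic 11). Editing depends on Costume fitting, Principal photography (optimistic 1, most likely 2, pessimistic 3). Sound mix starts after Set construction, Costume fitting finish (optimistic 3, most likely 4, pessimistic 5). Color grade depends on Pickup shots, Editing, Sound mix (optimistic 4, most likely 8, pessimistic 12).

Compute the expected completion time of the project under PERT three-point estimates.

30 days

te_Set construction = (1 + 4·3 + 5)/6 = 18/6 = 3
te_Costume fitting = (5 + 4·9 + 13)/6 = 54/6 = 9
te_Principal photography = (9 + 4·13 + 17)/6 = 78/6 = 13
te_Pickup shots = (1 + 4·6 + 11)/6 = 36/6 = 6
te_Editing = (1 + 4·2 + 3)/6 = 12/6 = 2
te_Sound mix = (3 + 4·4 + 5)/6 = 24/6 = 4
te_Color grade = (4 + 4·8 + 12)/6 = 48/6 = 8

Forward pass:
ES_Set construction = 0; EF_Set construction = 3
ES_Costume fitting = 3; EF_Costume fitting = 3+9 = 12
ES_Principal photography = 3; EF_Principal photography = 3+13 = 16
ES_Pickup shots = max(EF_Costume fitting=12, EF_Principal photography=16) = 16; EF_Pickup shots = 16+6 = 22
ES_Editing = max(EF_Costume fitting=12, EF_Principal photography=16) = 16; EF_Editing = 16+2 = 18
ES_Sound mix = max(EF_Set construction=3, EF_Costume fitting=12) = 12; EF_Sound mix = 12+4 = 16
ES_Color grade = max(EF_Pickup shots=22, EF_Editing=18, EF_Sound mix=16) = 22; EF_Color grade = 22+8 = 30
Expected project duration μ = 30 days. Critical path: Set construction → Principal photography → Pickup shots → Color grade.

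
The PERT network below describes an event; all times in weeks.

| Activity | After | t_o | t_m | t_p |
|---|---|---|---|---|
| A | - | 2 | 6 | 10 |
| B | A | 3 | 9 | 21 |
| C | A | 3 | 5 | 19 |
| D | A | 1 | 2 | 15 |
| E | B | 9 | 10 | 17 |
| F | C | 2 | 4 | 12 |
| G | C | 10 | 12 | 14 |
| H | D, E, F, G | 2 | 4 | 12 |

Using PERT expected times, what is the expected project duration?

te_A = (2 + 4·6 + 10)/6 = 36/6 = 6
te_B = (3 + 4·9 + 21)/6 = 60/6 = 10
te_C = (3 + 4·5 + 19)/6 = 42/6 = 7
te_D = (1 + 4·2 + 15)/6 = 24/6 = 4
te_E = (9 + 4·10 + 17)/6 = 66/6 = 11
te_F = (2 + 4·4 + 12)/6 = 30/6 = 5
te_G = (10 + 4·12 + 14)/6 = 72/6 = 12
te_H = (2 + 4·4 + 12)/6 = 30/6 = 5

Forward pass:
ES_A = 0; EF_A = 6
ES_B = 6; EF_B = 6+10 = 16
ES_C = 6; EF_C = 6+7 = 13
ES_D = 6; EF_D = 6+4 = 10
ES_E = 16; EF_E = 16+11 = 27
ES_F = 13; EF_F = 13+5 = 18
ES_G = 13; EF_G = 13+12 = 25
ES_H = max(EF_D=10, EF_E=27, EF_F=18, EF_G=25) = 27; EF_H = 27+5 = 32
Expected project duration μ = 32 weeks. Critical path: A → B → E → H.

32 weeks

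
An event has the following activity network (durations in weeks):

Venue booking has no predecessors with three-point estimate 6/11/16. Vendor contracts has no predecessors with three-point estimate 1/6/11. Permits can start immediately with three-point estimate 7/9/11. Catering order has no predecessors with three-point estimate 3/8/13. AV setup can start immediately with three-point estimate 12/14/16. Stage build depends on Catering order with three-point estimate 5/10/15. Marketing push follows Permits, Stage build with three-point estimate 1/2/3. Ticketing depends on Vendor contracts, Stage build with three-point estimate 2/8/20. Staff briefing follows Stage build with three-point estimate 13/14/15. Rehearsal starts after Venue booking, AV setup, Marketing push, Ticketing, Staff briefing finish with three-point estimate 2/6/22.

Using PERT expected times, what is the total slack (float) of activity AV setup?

te_Venue booking = (6 + 4·11 + 16)/6 = 66/6 = 11
te_Vendor contracts = (1 + 4·6 + 11)/6 = 36/6 = 6
te_Permits = (7 + 4·9 + 11)/6 = 54/6 = 9
te_Catering order = (3 + 4·8 + 13)/6 = 48/6 = 8
te_AV setup = (12 + 4·14 + 16)/6 = 84/6 = 14
te_Stage build = (5 + 4·10 + 15)/6 = 60/6 = 10
te_Marketing push = (1 + 4·2 + 3)/6 = 12/6 = 2
te_Ticketing = (2 + 4·8 + 20)/6 = 54/6 = 9
te_Staff briefing = (13 + 4·14 + 15)/6 = 84/6 = 14
te_Rehearsal = (2 + 4·6 + 22)/6 = 48/6 = 8

Forward pass:
ES_Venue booking = 0; EF_Venue booking = 11
ES_Vendor contracts = 0; EF_Vendor contracts = 6
ES_Permits = 0; EF_Permits = 9
ES_Catering order = 0; EF_Catering order = 8
ES_AV setup = 0; EF_AV setup = 14
ES_Stage build = 8; EF_Stage build = 8+10 = 18
ES_Marketing push = max(EF_Permits=9, EF_Stage build=18) = 18; EF_Marketing push = 18+2 = 20
ES_Ticketing = max(EF_Vendor contracts=6, EF_Stage build=18) = 18; EF_Ticketing = 18+9 = 27
ES_Staff briefing = 18; EF_Staff briefing = 18+14 = 32
ES_Rehearsal = max(EF_Venue booking=11, EF_AV setup=14, EF_Marketing push=20, EF_Ticketing=27, EF_Staff briefing=32) = 32; EF_Rehearsal = 32+8 = 40
Expected project duration μ = 40 weeks. Critical path: Catering order → Stage build → Staff briefing → Rehearsal.

Backward pass:
LF_Rehearsal = 40; LS_Rehearsal = 40−8 = 32
LF_Staff briefing = LS_Rehearsal = 32; LS_Staff briefing = 32−14 = 18
LF_Ticketing = LS_Rehearsal = 32; LS_Ticketing = 32−9 = 23
LF_Marketing push = LS_Rehearsal = 32; LS_Marketing push = 32−2 = 30
LF_Stage build = min(LS_Marketing push=30, LS_Ticketing=23, LS_Staff briefing=18) = 18; LS_Stage build = 18−10 = 8
LF_AV setup = LS_Rehearsal = 32; LS_AV setup = 32−14 = 18
LF_Catering order = LS_Stage build = 8; LS_Catering order = 8−8 = 0
LF_Permits = LS_Marketing push = 30; LS_Permits = 30−9 = 21
LF_Vendor contracts = LS_Ticketing = 23; LS_Vendor contracts = 23−6 = 17
LF_Venue booking = LS_Rehearsal = 32; LS_Venue booking = 32−11 = 21
Slack_AV setup = LS_AV setup − ES_AV setup = 18 − 0 = 18

18 weeks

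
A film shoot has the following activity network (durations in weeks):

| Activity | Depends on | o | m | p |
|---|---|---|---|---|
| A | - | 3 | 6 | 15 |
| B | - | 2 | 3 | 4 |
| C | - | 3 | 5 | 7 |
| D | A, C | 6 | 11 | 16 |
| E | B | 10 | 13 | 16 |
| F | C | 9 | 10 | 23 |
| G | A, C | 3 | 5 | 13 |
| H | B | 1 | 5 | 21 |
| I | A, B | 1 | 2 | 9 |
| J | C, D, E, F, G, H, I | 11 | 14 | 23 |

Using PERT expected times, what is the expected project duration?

te_A = (3 + 4·6 + 15)/6 = 42/6 = 7
te_B = (2 + 4·3 + 4)/6 = 18/6 = 3
te_C = (3 + 4·5 + 7)/6 = 30/6 = 5
te_D = (6 + 4·11 + 16)/6 = 66/6 = 11
te_E = (10 + 4·13 + 16)/6 = 78/6 = 13
te_F = (9 + 4·10 + 23)/6 = 72/6 = 12
te_G = (3 + 4·5 + 13)/6 = 36/6 = 6
te_H = (1 + 4·5 + 21)/6 = 42/6 = 7
te_I = (1 + 4·2 + 9)/6 = 18/6 = 3
te_J = (11 + 4·14 + 23)/6 = 90/6 = 15

Forward pass:
ES_A = 0; EF_A = 7
ES_B = 0; EF_B = 3
ES_C = 0; EF_C = 5
ES_D = max(EF_A=7, EF_C=5) = 7; EF_D = 7+11 = 18
ES_E = 3; EF_E = 3+13 = 16
ES_F = 5; EF_F = 5+12 = 17
ES_G = max(EF_A=7, EF_C=5) = 7; EF_G = 7+6 = 13
ES_H = 3; EF_H = 3+7 = 10
ES_I = max(EF_A=7, EF_B=3) = 7; EF_I = 7+3 = 10
ES_J = max(EF_C=5, EF_D=18, EF_E=16, EF_F=17, EF_G=13, EF_H=10, EF_I=10) = 18; EF_J = 18+15 = 33
Expected project duration μ = 33 weeks. Critical path: A → D → J.

33 weeks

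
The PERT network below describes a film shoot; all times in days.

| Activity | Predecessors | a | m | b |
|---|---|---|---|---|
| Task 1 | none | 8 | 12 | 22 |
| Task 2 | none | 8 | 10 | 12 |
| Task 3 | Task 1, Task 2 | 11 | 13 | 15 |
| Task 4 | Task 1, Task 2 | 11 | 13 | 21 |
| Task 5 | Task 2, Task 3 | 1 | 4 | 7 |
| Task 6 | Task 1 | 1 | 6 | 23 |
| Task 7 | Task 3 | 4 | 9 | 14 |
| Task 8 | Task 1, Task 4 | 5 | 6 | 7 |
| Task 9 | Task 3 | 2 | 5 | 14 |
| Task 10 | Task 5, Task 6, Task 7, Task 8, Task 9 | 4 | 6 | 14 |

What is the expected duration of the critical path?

te_Task 1 = (8 + 4·12 + 22)/6 = 78/6 = 13
te_Task 2 = (8 + 4·10 + 12)/6 = 60/6 = 10
te_Task 3 = (11 + 4·13 + 15)/6 = 78/6 = 13
te_Task 4 = (11 + 4·13 + 21)/6 = 84/6 = 14
te_Task 5 = (1 + 4·4 + 7)/6 = 24/6 = 4
te_Task 6 = (1 + 4·6 + 23)/6 = 48/6 = 8
te_Task 7 = (4 + 4·9 + 14)/6 = 54/6 = 9
te_Task 8 = (5 + 4·6 + 7)/6 = 36/6 = 6
te_Task 9 = (2 + 4·5 + 14)/6 = 36/6 = 6
te_Task 10 = (4 + 4·6 + 14)/6 = 42/6 = 7

Forward pass:
ES_Task 1 = 0; EF_Task 1 = 13
ES_Task 2 = 0; EF_Task 2 = 10
ES_Task 3 = max(EF_Task 1=13, EF_Task 2=10) = 13; EF_Task 3 = 13+13 = 26
ES_Task 4 = max(EF_Task 1=13, EF_Task 2=10) = 13; EF_Task 4 = 13+14 = 27
ES_Task 5 = max(EF_Task 2=10, EF_Task 3=26) = 26; EF_Task 5 = 26+4 = 30
ES_Task 6 = 13; EF_Task 6 = 13+8 = 21
ES_Task 7 = 26; EF_Task 7 = 26+9 = 35
ES_Task 8 = max(EF_Task 1=13, EF_Task 4=27) = 27; EF_Task 8 = 27+6 = 33
ES_Task 9 = 26; EF_Task 9 = 26+6 = 32
ES_Task 10 = max(EF_Task 5=30, EF_Task 6=21, EF_Task 7=35, EF_Task 8=33, EF_Task 9=32) = 35; EF_Task 10 = 35+7 = 42
Expected project duration μ = 42 days. Critical path: Task 1 → Task 3 → Task 7 → Task 10.

42 days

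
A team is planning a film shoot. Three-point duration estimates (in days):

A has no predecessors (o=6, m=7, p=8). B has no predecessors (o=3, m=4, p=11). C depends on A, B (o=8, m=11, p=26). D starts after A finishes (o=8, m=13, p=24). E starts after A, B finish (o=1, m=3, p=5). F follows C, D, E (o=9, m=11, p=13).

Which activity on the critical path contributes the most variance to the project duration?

D

te_A = (6 + 4·7 + 8)/6 = 42/6 = 7; σ²_A = ((8−6)/6)² = 0.111
te_B = (3 + 4·4 + 11)/6 = 30/6 = 5; σ²_B = ((11−3)/6)² = 1.778
te_C = (8 + 4·11 + 26)/6 = 78/6 = 13; σ²_C = ((26−8)/6)² = 9.000
te_D = (8 + 4·13 + 24)/6 = 84/6 = 14; σ²_D = ((24−8)/6)² = 7.111
te_E = (1 + 4·3 + 5)/6 = 18/6 = 3; σ²_E = ((5−1)/6)² = 0.444
te_F = (9 + 4·11 + 13)/6 = 66/6 = 11; σ²_F = ((13−9)/6)² = 0.444

Forward pass:
ES_A = 0; EF_A = 7
ES_B = 0; EF_B = 5
ES_C = max(EF_A=7, EF_B=5) = 7; EF_C = 7+13 = 20
ES_D = 7; EF_D = 7+14 = 21
ES_E = max(EF_A=7, EF_B=5) = 7; EF_E = 7+3 = 10
ES_F = max(EF_C=20, EF_D=21, EF_E=10) = 21; EF_F = 21+11 = 32
Expected project duration μ = 32 days. Critical path: A → D → F.

Variances on critical path: σ²_A=0.111, σ²_D=7.111, σ²_F=0.444.
Largest is σ²_D = 7.111.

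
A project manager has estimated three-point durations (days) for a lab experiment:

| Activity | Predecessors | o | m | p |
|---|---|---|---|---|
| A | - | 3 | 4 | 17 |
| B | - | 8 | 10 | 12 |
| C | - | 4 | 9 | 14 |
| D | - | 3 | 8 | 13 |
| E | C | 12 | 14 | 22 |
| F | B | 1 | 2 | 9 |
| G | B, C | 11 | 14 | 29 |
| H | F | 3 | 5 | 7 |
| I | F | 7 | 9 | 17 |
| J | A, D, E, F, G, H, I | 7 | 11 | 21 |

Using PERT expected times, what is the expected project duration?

te_A = (3 + 4·4 + 17)/6 = 36/6 = 6
te_B = (8 + 4·10 + 12)/6 = 60/6 = 10
te_C = (4 + 4·9 + 14)/6 = 54/6 = 9
te_D = (3 + 4·8 + 13)/6 = 48/6 = 8
te_E = (12 + 4·14 + 22)/6 = 90/6 = 15
te_F = (1 + 4·2 + 9)/6 = 18/6 = 3
te_G = (11 + 4·14 + 29)/6 = 96/6 = 16
te_H = (3 + 4·5 + 7)/6 = 30/6 = 5
te_I = (7 + 4·9 + 17)/6 = 60/6 = 10
te_J = (7 + 4·11 + 21)/6 = 72/6 = 12

Forward pass:
ES_A = 0; EF_A = 6
ES_B = 0; EF_B = 10
ES_C = 0; EF_C = 9
ES_D = 0; EF_D = 8
ES_E = 9; EF_E = 9+15 = 24
ES_F = 10; EF_F = 10+3 = 13
ES_G = max(EF_B=10, EF_C=9) = 10; EF_G = 10+16 = 26
ES_H = 13; EF_H = 13+5 = 18
ES_I = 13; EF_I = 13+10 = 23
ES_J = max(EF_A=6, EF_D=8, EF_E=24, EF_F=13, EF_G=26, EF_H=18, EF_I=23) = 26; EF_J = 26+12 = 38
Expected project duration μ = 38 days. Critical path: B → G → J.

38 days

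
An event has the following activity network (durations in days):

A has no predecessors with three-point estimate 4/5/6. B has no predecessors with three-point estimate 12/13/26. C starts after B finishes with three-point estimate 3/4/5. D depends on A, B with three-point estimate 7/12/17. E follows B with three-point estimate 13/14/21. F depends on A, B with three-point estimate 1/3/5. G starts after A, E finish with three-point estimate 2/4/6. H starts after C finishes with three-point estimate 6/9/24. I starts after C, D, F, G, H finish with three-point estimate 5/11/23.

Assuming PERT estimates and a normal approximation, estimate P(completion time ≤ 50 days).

te_A = (4 + 4·5 + 6)/6 = 30/6 = 5; σ²_A = ((6−4)/6)² = 0.111
te_B = (12 + 4·13 + 26)/6 = 90/6 = 15; σ²_B = ((26−12)/6)² = 5.444
te_C = (3 + 4·4 + 5)/6 = 24/6 = 4; σ²_C = ((5−3)/6)² = 0.111
te_D = (7 + 4·12 + 17)/6 = 72/6 = 12; σ²_D = ((17−7)/6)² = 2.778
te_E = (13 + 4·14 + 21)/6 = 90/6 = 15; σ²_E = ((21−13)/6)² = 1.778
te_F = (1 + 4·3 + 5)/6 = 18/6 = 3; σ²_F = ((5−1)/6)² = 0.444
te_G = (2 + 4·4 + 6)/6 = 24/6 = 4; σ²_G = ((6−2)/6)² = 0.444
te_H = (6 + 4·9 + 24)/6 = 66/6 = 11; σ²_H = ((24−6)/6)² = 9.000
te_I = (5 + 4·11 + 23)/6 = 72/6 = 12; σ²_I = ((23−5)/6)² = 9.000

Forward pass:
ES_A = 0; EF_A = 5
ES_B = 0; EF_B = 15
ES_C = 15; EF_C = 15+4 = 19
ES_D = max(EF_A=5, EF_B=15) = 15; EF_D = 15+12 = 27
ES_E = 15; EF_E = 15+15 = 30
ES_F = max(EF_A=5, EF_B=15) = 15; EF_F = 15+3 = 18
ES_G = max(EF_A=5, EF_E=30) = 30; EF_G = 30+4 = 34
ES_H = 19; EF_H = 19+11 = 30
ES_I = max(EF_C=19, EF_D=27, EF_F=18, EF_G=34, EF_H=30) = 34; EF_I = 34+12 = 46
Expected project duration μ = 46 days. Critical path: B → E → G → I.

Variance along critical path = 5.444 + 1.778 + 0.444 + 9.000 = 16.667; σ = √16.667 = 4.082 days.
Z = (50 − 46) / 4.082 = 0.980
P(T ≤ 50) = Φ(0.980) ≈ 0.836

0.836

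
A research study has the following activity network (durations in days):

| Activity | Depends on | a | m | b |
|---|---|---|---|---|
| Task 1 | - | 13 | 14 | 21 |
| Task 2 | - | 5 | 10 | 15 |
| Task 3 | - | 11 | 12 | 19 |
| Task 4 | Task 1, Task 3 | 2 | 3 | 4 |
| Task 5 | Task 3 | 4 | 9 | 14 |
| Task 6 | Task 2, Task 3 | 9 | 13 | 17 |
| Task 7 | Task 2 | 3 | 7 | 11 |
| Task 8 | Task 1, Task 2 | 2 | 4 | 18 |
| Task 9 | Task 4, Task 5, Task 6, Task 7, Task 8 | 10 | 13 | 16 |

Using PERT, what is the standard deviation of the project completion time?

te_Task 1 = (13 + 4·14 + 21)/6 = 90/6 = 15; σ²_Task 1 = ((21−13)/6)² = 1.778
te_Task 2 = (5 + 4·10 + 15)/6 = 60/6 = 10; σ²_Task 2 = ((15−5)/6)² = 2.778
te_Task 3 = (11 + 4·12 + 19)/6 = 78/6 = 13; σ²_Task 3 = ((19−11)/6)² = 1.778
te_Task 4 = (2 + 4·3 + 4)/6 = 18/6 = 3; σ²_Task 4 = ((4−2)/6)² = 0.111
te_Task 5 = (4 + 4·9 + 14)/6 = 54/6 = 9; σ²_Task 5 = ((14−4)/6)² = 2.778
te_Task 6 = (9 + 4·13 + 17)/6 = 78/6 = 13; σ²_Task 6 = ((17−9)/6)² = 1.778
te_Task 7 = (3 + 4·7 + 11)/6 = 42/6 = 7; σ²_Task 7 = ((11−3)/6)² = 1.778
te_Task 8 = (2 + 4·4 + 18)/6 = 36/6 = 6; σ²_Task 8 = ((18−2)/6)² = 7.111
te_Task 9 = (10 + 4·13 + 16)/6 = 78/6 = 13; σ²_Task 9 = ((16−10)/6)² = 1.000

Forward pass:
ES_Task 1 = 0; EF_Task 1 = 15
ES_Task 2 = 0; EF_Task 2 = 10
ES_Task 3 = 0; EF_Task 3 = 13
ES_Task 4 = max(EF_Task 1=15, EF_Task 3=13) = 15; EF_Task 4 = 15+3 = 18
ES_Task 5 = 13; EF_Task 5 = 13+9 = 22
ES_Task 6 = max(EF_Task 2=10, EF_Task 3=13) = 13; EF_Task 6 = 13+13 = 26
ES_Task 7 = 10; EF_Task 7 = 10+7 = 17
ES_Task 8 = max(EF_Task 1=15, EF_Task 2=10) = 15; EF_Task 8 = 15+6 = 21
ES_Task 9 = max(EF_Task 4=18, EF_Task 5=22, EF_Task 6=26, EF_Task 7=17, EF_Task 8=21) = 26; EF_Task 9 = 26+13 = 39
Expected project duration μ = 39 days. Critical path: Task 3 → Task 6 → Task 9.

Variance along critical path = 1.778 + 1.778 + 1.000 = 4.556
σ = √4.556 = 2.134 days

2.13 days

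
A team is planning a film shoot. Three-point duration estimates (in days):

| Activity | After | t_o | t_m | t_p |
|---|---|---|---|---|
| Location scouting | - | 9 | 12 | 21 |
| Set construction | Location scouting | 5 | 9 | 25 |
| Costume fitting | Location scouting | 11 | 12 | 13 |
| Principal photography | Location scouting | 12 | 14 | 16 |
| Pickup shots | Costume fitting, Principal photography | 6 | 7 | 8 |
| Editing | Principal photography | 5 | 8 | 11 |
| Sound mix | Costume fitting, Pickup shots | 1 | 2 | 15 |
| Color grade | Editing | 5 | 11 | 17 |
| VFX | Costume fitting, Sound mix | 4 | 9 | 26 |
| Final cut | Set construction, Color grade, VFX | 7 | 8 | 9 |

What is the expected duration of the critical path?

57 days

te_Location scouting = (9 + 4·12 + 21)/6 = 78/6 = 13
te_Set construction = (5 + 4·9 + 25)/6 = 66/6 = 11
te_Costume fitting = (11 + 4·12 + 13)/6 = 72/6 = 12
te_Principal photography = (12 + 4·14 + 16)/6 = 84/6 = 14
te_Pickup shots = (6 + 4·7 + 8)/6 = 42/6 = 7
te_Editing = (5 + 4·8 + 11)/6 = 48/6 = 8
te_Sound mix = (1 + 4·2 + 15)/6 = 24/6 = 4
te_Color grade = (5 + 4·11 + 17)/6 = 66/6 = 11
te_VFX = (4 + 4·9 + 26)/6 = 66/6 = 11
te_Final cut = (7 + 4·8 + 9)/6 = 48/6 = 8

Forward pass:
ES_Location scouting = 0; EF_Location scouting = 13
ES_Set construction = 13; EF_Set construction = 13+11 = 24
ES_Costume fitting = 13; EF_Costume fitting = 13+12 = 25
ES_Principal photography = 13; EF_Principal photography = 13+14 = 27
ES_Pickup shots = max(EF_Costume fitting=25, EF_Principal photography=27) = 27; EF_Pickup shots = 27+7 = 34
ES_Editing = 27; EF_Editing = 27+8 = 35
ES_Sound mix = max(EF_Costume fitting=25, EF_Pickup shots=34) = 34; EF_Sound mix = 34+4 = 38
ES_Color grade = 35; EF_Color grade = 35+11 = 46
ES_VFX = max(EF_Costume fitting=25, EF_Sound mix=38) = 38; EF_VFX = 38+11 = 49
ES_Final cut = max(EF_Set construction=24, EF_Color grade=46, EF_VFX=49) = 49; EF_Final cut = 49+8 = 57
Expected project duration μ = 57 days. Critical path: Location scouting → Principal photography → Pickup shots → Sound mix → VFX → Final cut.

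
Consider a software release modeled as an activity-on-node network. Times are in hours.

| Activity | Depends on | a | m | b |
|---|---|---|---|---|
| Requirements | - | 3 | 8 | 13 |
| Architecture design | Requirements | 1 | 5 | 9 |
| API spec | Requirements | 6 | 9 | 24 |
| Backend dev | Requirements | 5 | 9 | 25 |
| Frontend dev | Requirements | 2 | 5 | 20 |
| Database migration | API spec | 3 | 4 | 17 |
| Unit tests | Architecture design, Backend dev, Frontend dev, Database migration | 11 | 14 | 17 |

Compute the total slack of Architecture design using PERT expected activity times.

12 hours

te_Requirements = (3 + 4·8 + 13)/6 = 48/6 = 8
te_Architecture design = (1 + 4·5 + 9)/6 = 30/6 = 5
te_API spec = (6 + 4·9 + 24)/6 = 66/6 = 11
te_Backend dev = (5 + 4·9 + 25)/6 = 66/6 = 11
te_Frontend dev = (2 + 4·5 + 20)/6 = 42/6 = 7
te_Database migration = (3 + 4·4 + 17)/6 = 36/6 = 6
te_Unit tests = (11 + 4·14 + 17)/6 = 84/6 = 14

Forward pass:
ES_Requirements = 0; EF_Requirements = 8
ES_Architecture design = 8; EF_Architecture design = 8+5 = 13
ES_API spec = 8; EF_API spec = 8+11 = 19
ES_Backend dev = 8; EF_Backend dev = 8+11 = 19
ES_Frontend dev = 8; EF_Frontend dev = 8+7 = 15
ES_Database migration = 19; EF_Database migration = 19+6 = 25
ES_Unit tests = max(EF_Architecture design=13, EF_Backend dev=19, EF_Frontend dev=15, EF_Database migration=25) = 25; EF_Unit tests = 25+14 = 39
Expected project duration μ = 39 hours. Critical path: Requirements → API spec → Database migration → Unit tests.

Backward pass:
LF_Unit tests = 39; LS_Unit tests = 39−14 = 25
LF_Database migration = LS_Unit tests = 25; LS_Database migration = 25−6 = 19
LF_Frontend dev = LS_Unit tests = 25; LS_Frontend dev = 25−7 = 18
LF_Backend dev = LS_Unit tests = 25; LS_Backend dev = 25−11 = 14
LF_API spec = LS_Database migration = 19; LS_API spec = 19−11 = 8
LF_Architecture design = LS_Unit tests = 25; LS_Architecture design = 25−5 = 20
LF_Requirements = min(LS_Architecture design=20, LS_API spec=8, LS_Backend dev=14, LS_Frontend dev=18) = 8; LS_Requirements = 8−8 = 0
Slack_Architecture design = LS_Architecture design − ES_Architecture design = 20 − 8 = 12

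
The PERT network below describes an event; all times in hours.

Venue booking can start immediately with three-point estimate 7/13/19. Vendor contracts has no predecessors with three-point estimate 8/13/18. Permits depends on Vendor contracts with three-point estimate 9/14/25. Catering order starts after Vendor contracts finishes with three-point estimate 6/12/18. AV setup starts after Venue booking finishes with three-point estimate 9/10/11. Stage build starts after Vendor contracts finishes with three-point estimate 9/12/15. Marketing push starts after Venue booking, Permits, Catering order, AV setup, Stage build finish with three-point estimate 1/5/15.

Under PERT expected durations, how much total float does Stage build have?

3 hours

te_Venue booking = (7 + 4·13 + 19)/6 = 78/6 = 13
te_Vendor contracts = (8 + 4·13 + 18)/6 = 78/6 = 13
te_Permits = (9 + 4·14 + 25)/6 = 90/6 = 15
te_Catering order = (6 + 4·12 + 18)/6 = 72/6 = 12
te_AV setup = (9 + 4·10 + 11)/6 = 60/6 = 10
te_Stage build = (9 + 4·12 + 15)/6 = 72/6 = 12
te_Marketing push = (1 + 4·5 + 15)/6 = 36/6 = 6

Forward pass:
ES_Venue booking = 0; EF_Venue booking = 13
ES_Vendor contracts = 0; EF_Vendor contracts = 13
ES_Permits = 13; EF_Permits = 13+15 = 28
ES_Catering order = 13; EF_Catering order = 13+12 = 25
ES_AV setup = 13; EF_AV setup = 13+10 = 23
ES_Stage build = 13; EF_Stage build = 13+12 = 25
ES_Marketing push = max(EF_Venue booking=13, EF_Permits=28, EF_Catering order=25, EF_AV setup=23, EF_Stage build=25) = 28; EF_Marketing push = 28+6 = 34
Expected project duration μ = 34 hours. Critical path: Vendor contracts → Permits → Marketing push.

Backward pass:
LF_Marketing push = 34; LS_Marketing push = 34−6 = 28
LF_Stage build = LS_Marketing push = 28; LS_Stage build = 28−12 = 16
LF_AV setup = LS_Marketing push = 28; LS_AV setup = 28−10 = 18
LF_Catering order = LS_Marketing push = 28; LS_Catering order = 28−12 = 16
LF_Permits = LS_Marketing push = 28; LS_Permits = 28−15 = 13
LF_Vendor contracts = min(LS_Permits=13, LS_Catering order=16, LS_Stage build=16) = 13; LS_Vendor contracts = 13−13 = 0
LF_Venue booking = min(LS_AV setup=18, LS_Marketing push=28) = 18; LS_Venue booking = 18−13 = 5
Slack_Stage build = LS_Stage build − ES_Stage build = 16 − 13 = 3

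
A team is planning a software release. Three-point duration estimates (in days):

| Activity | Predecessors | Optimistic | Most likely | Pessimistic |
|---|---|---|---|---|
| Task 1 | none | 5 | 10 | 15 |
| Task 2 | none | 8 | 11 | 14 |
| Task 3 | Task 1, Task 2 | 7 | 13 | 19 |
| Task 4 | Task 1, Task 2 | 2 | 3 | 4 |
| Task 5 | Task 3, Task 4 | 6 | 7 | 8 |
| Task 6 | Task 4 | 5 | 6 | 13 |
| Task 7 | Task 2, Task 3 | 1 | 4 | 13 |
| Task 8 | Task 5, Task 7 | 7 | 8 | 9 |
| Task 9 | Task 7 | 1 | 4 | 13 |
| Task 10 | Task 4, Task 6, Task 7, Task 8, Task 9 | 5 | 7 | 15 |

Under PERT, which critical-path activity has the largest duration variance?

te_Task 1 = (5 + 4·10 + 15)/6 = 60/6 = 10; σ²_Task 1 = ((15−5)/6)² = 2.778
te_Task 2 = (8 + 4·11 + 14)/6 = 66/6 = 11; σ²_Task 2 = ((14−8)/6)² = 1.000
te_Task 3 = (7 + 4·13 + 19)/6 = 78/6 = 13; σ²_Task 3 = ((19−7)/6)² = 4.000
te_Task 4 = (2 + 4·3 + 4)/6 = 18/6 = 3; σ²_Task 4 = ((4−2)/6)² = 0.111
te_Task 5 = (6 + 4·7 + 8)/6 = 42/6 = 7; σ²_Task 5 = ((8−6)/6)² = 0.111
te_Task 6 = (5 + 4·6 + 13)/6 = 42/6 = 7; σ²_Task 6 = ((13−5)/6)² = 1.778
te_Task 7 = (1 + 4·4 + 13)/6 = 30/6 = 5; σ²_Task 7 = ((13−1)/6)² = 4.000
te_Task 8 = (7 + 4·8 + 9)/6 = 48/6 = 8; σ²_Task 8 = ((9−7)/6)² = 0.111
te_Task 9 = (1 + 4·4 + 13)/6 = 30/6 = 5; σ²_Task 9 = ((13−1)/6)² = 4.000
te_Task 10 = (5 + 4·7 + 15)/6 = 48/6 = 8; σ²_Task 10 = ((15−5)/6)² = 2.778

Forward pass:
ES_Task 1 = 0; EF_Task 1 = 10
ES_Task 2 = 0; EF_Task 2 = 11
ES_Task 3 = max(EF_Task 1=10, EF_Task 2=11) = 11; EF_Task 3 = 11+13 = 24
ES_Task 4 = max(EF_Task 1=10, EF_Task 2=11) = 11; EF_Task 4 = 11+3 = 14
ES_Task 5 = max(EF_Task 3=24, EF_Task 4=14) = 24; EF_Task 5 = 24+7 = 31
ES_Task 6 = 14; EF_Task 6 = 14+7 = 21
ES_Task 7 = max(EF_Task 2=11, EF_Task 3=24) = 24; EF_Task 7 = 24+5 = 29
ES_Task 8 = max(EF_Task 5=31, EF_Task 7=29) = 31; EF_Task 8 = 31+8 = 39
ES_Task 9 = 29; EF_Task 9 = 29+5 = 34
ES_Task 10 = max(EF_Task 4=14, EF_Task 6=21, EF_Task 7=29, EF_Task 8=39, EF_Task 9=34) = 39; EF_Task 10 = 39+8 = 47
Expected project duration μ = 47 days. Critical path: Task 2 → Task 3 → Task 5 → Task 8 → Task 10.

Variances on critical path: σ²_Task 2=1.000, σ²_Task 3=4.000, σ²_Task 5=0.111, σ²_Task 8=0.111, σ²_Task 10=2.778.
Largest is σ²_Task 3 = 4.000.

Task 3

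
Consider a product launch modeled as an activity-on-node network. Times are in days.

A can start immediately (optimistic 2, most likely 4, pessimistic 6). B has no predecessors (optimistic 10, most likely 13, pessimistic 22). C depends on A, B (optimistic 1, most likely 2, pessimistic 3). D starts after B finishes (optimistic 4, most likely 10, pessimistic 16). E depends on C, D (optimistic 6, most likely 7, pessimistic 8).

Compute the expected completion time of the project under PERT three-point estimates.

te_A = (2 + 4·4 + 6)/6 = 24/6 = 4
te_B = (10 + 4·13 + 22)/6 = 84/6 = 14
te_C = (1 + 4·2 + 3)/6 = 12/6 = 2
te_D = (4 + 4·10 + 16)/6 = 60/6 = 10
te_E = (6 + 4·7 + 8)/6 = 42/6 = 7

Forward pass:
ES_A = 0; EF_A = 4
ES_B = 0; EF_B = 14
ES_C = max(EF_A=4, EF_B=14) = 14; EF_C = 14+2 = 16
ES_D = 14; EF_D = 14+10 = 24
ES_E = max(EF_C=16, EF_D=24) = 24; EF_E = 24+7 = 31
Expected project duration μ = 31 days. Critical path: B → D → E.

31 days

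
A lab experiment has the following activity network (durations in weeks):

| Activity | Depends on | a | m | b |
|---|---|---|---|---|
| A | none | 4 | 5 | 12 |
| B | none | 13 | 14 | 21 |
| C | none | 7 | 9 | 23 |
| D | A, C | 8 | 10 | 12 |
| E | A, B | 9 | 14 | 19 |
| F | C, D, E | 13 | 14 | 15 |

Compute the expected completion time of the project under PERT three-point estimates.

43 weeks

te_A = (4 + 4·5 + 12)/6 = 36/6 = 6
te_B = (13 + 4·14 + 21)/6 = 90/6 = 15
te_C = (7 + 4·9 + 23)/6 = 66/6 = 11
te_D = (8 + 4·10 + 12)/6 = 60/6 = 10
te_E = (9 + 4·14 + 19)/6 = 84/6 = 14
te_F = (13 + 4·14 + 15)/6 = 84/6 = 14

Forward pass:
ES_A = 0; EF_A = 6
ES_B = 0; EF_B = 15
ES_C = 0; EF_C = 11
ES_D = max(EF_A=6, EF_C=11) = 11; EF_D = 11+10 = 21
ES_E = max(EF_A=6, EF_B=15) = 15; EF_E = 15+14 = 29
ES_F = max(EF_C=11, EF_D=21, EF_E=29) = 29; EF_F = 29+14 = 43
Expected project duration μ = 43 weeks. Critical path: B → E → F.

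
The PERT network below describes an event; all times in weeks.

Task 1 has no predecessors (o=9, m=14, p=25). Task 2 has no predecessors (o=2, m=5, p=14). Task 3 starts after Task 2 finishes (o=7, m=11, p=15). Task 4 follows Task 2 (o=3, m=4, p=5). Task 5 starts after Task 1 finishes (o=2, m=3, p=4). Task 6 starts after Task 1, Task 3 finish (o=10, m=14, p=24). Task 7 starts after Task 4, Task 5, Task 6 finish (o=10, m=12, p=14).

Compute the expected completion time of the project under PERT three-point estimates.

44 weeks

te_Task 1 = (9 + 4·14 + 25)/6 = 90/6 = 15
te_Task 2 = (2 + 4·5 + 14)/6 = 36/6 = 6
te_Task 3 = (7 + 4·11 + 15)/6 = 66/6 = 11
te_Task 4 = (3 + 4·4 + 5)/6 = 24/6 = 4
te_Task 5 = (2 + 4·3 + 4)/6 = 18/6 = 3
te_Task 6 = (10 + 4·14 + 24)/6 = 90/6 = 15
te_Task 7 = (10 + 4·12 + 14)/6 = 72/6 = 12

Forward pass:
ES_Task 1 = 0; EF_Task 1 = 15
ES_Task 2 = 0; EF_Task 2 = 6
ES_Task 3 = 6; EF_Task 3 = 6+11 = 17
ES_Task 4 = 6; EF_Task 4 = 6+4 = 10
ES_Task 5 = 15; EF_Task 5 = 15+3 = 18
ES_Task 6 = max(EF_Task 1=15, EF_Task 3=17) = 17; EF_Task 6 = 17+15 = 32
ES_Task 7 = max(EF_Task 4=10, EF_Task 5=18, EF_Task 6=32) = 32; EF_Task 7 = 32+12 = 44
Expected project duration μ = 44 weeks. Critical path: Task 2 → Task 3 → Task 6 → Task 7.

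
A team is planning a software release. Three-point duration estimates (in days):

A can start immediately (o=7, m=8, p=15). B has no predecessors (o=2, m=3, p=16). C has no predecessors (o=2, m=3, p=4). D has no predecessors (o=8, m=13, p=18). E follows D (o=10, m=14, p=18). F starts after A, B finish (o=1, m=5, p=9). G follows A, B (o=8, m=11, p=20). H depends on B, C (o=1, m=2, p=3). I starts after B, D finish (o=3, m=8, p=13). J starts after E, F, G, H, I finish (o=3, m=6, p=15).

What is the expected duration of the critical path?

34 days

te_A = (7 + 4·8 + 15)/6 = 54/6 = 9
te_B = (2 + 4·3 + 16)/6 = 30/6 = 5
te_C = (2 + 4·3 + 4)/6 = 18/6 = 3
te_D = (8 + 4·13 + 18)/6 = 78/6 = 13
te_E = (10 + 4·14 + 18)/6 = 84/6 = 14
te_F = (1 + 4·5 + 9)/6 = 30/6 = 5
te_G = (8 + 4·11 + 20)/6 = 72/6 = 12
te_H = (1 + 4·2 + 3)/6 = 12/6 = 2
te_I = (3 + 4·8 + 13)/6 = 48/6 = 8
te_J = (3 + 4·6 + 15)/6 = 42/6 = 7

Forward pass:
ES_A = 0; EF_A = 9
ES_B = 0; EF_B = 5
ES_C = 0; EF_C = 3
ES_D = 0; EF_D = 13
ES_E = 13; EF_E = 13+14 = 27
ES_F = max(EF_A=9, EF_B=5) = 9; EF_F = 9+5 = 14
ES_G = max(EF_A=9, EF_B=5) = 9; EF_G = 9+12 = 21
ES_H = max(EF_B=5, EF_C=3) = 5; EF_H = 5+2 = 7
ES_I = max(EF_B=5, EF_D=13) = 13; EF_I = 13+8 = 21
ES_J = max(EF_E=27, EF_F=14, EF_G=21, EF_H=7, EF_I=21) = 27; EF_J = 27+7 = 34
Expected project duration μ = 34 days. Critical path: D → E → J.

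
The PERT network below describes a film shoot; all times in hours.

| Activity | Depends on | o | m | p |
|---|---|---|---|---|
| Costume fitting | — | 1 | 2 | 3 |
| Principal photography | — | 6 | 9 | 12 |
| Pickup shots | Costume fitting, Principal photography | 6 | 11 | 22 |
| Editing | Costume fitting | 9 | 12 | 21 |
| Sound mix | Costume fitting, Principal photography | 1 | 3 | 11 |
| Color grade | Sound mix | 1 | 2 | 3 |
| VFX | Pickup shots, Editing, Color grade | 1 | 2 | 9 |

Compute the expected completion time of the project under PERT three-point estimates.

te_Costume fitting = (1 + 4·2 + 3)/6 = 12/6 = 2
te_Principal photography = (6 + 4·9 + 12)/6 = 54/6 = 9
te_Pickup shots = (6 + 4·11 + 22)/6 = 72/6 = 12
te_Editing = (9 + 4·12 + 21)/6 = 78/6 = 13
te_Sound mix = (1 + 4·3 + 11)/6 = 24/6 = 4
te_Color grade = (1 + 4·2 + 3)/6 = 12/6 = 2
te_VFX = (1 + 4·2 + 9)/6 = 18/6 = 3

Forward pass:
ES_Costume fitting = 0; EF_Costume fitting = 2
ES_Principal photography = 0; EF_Principal photography = 9
ES_Pickup shots = max(EF_Costume fitting=2, EF_Principal photography=9) = 9; EF_Pickup shots = 9+12 = 21
ES_Editing = 2; EF_Editing = 2+13 = 15
ES_Sound mix = max(EF_Costume fitting=2, EF_Principal photography=9) = 9; EF_Sound mix = 9+4 = 13
ES_Color grade = 13; EF_Color grade = 13+2 = 15
ES_VFX = max(EF_Pickup shots=21, EF_Editing=15, EF_Color grade=15) = 21; EF_VFX = 21+3 = 24
Expected project duration μ = 24 hours. Critical path: Principal photography → Pickup shots → VFX.

24 hours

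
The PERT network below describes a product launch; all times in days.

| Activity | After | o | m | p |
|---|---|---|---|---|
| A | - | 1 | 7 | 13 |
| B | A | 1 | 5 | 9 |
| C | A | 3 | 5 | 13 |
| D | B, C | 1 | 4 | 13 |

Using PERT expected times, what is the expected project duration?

18 days

te_A = (1 + 4·7 + 13)/6 = 42/6 = 7
te_B = (1 + 4·5 + 9)/6 = 30/6 = 5
te_C = (3 + 4·5 + 13)/6 = 36/6 = 6
te_D = (1 + 4·4 + 13)/6 = 30/6 = 5

Forward pass:
ES_A = 0; EF_A = 7
ES_B = 7; EF_B = 7+5 = 12
ES_C = 7; EF_C = 7+6 = 13
ES_D = max(EF_B=12, EF_C=13) = 13; EF_D = 13+5 = 18
Expected project duration μ = 18 days. Critical path: A → C → D.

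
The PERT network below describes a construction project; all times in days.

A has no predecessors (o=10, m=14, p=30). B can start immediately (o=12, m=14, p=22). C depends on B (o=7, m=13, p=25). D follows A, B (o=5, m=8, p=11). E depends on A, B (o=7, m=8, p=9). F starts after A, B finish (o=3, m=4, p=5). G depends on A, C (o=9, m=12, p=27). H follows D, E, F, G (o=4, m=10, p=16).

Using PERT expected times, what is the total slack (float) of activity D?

19 days

te_A = (10 + 4·14 + 30)/6 = 96/6 = 16
te_B = (12 + 4·14 + 22)/6 = 90/6 = 15
te_C = (7 + 4·13 + 25)/6 = 84/6 = 14
te_D = (5 + 4·8 + 11)/6 = 48/6 = 8
te_E = (7 + 4·8 + 9)/6 = 48/6 = 8
te_F = (3 + 4·4 + 5)/6 = 24/6 = 4
te_G = (9 + 4·12 + 27)/6 = 84/6 = 14
te_H = (4 + 4·10 + 16)/6 = 60/6 = 10

Forward pass:
ES_A = 0; EF_A = 16
ES_B = 0; EF_B = 15
ES_C = 15; EF_C = 15+14 = 29
ES_D = max(EF_A=16, EF_B=15) = 16; EF_D = 16+8 = 24
ES_E = max(EF_A=16, EF_B=15) = 16; EF_E = 16+8 = 24
ES_F = max(EF_A=16, EF_B=15) = 16; EF_F = 16+4 = 20
ES_G = max(EF_A=16, EF_C=29) = 29; EF_G = 29+14 = 43
ES_H = max(EF_D=24, EF_E=24, EF_F=20, EF_G=43) = 43; EF_H = 43+10 = 53
Expected project duration μ = 53 days. Critical path: B → C → G → H.

Backward pass:
LF_H = 53; LS_H = 53−10 = 43
LF_G = LS_H = 43; LS_G = 43−14 = 29
LF_F = LS_H = 43; LS_F = 43−4 = 39
LF_E = LS_H = 43; LS_E = 43−8 = 35
LF_D = LS_H = 43; LS_D = 43−8 = 35
LF_C = LS_G = 29; LS_C = 29−14 = 15
LF_B = min(LS_C=15, LS_D=35, LS_E=35, LS_F=39) = 15; LS_B = 15−15 = 0
LF_A = min(LS_D=35, LS_E=35, LS_F=39, LS_G=29) = 29; LS_A = 29−16 = 13
Slack_D = LS_D − ES_D = 35 − 16 = 19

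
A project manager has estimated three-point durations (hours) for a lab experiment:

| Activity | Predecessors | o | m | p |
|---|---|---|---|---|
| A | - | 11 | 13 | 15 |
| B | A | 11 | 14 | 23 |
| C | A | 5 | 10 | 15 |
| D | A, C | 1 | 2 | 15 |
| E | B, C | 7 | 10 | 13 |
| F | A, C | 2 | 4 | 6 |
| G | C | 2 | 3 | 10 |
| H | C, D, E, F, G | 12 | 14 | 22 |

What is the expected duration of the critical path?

53 hours

te_A = (11 + 4·13 + 15)/6 = 78/6 = 13
te_B = (11 + 4·14 + 23)/6 = 90/6 = 15
te_C = (5 + 4·10 + 15)/6 = 60/6 = 10
te_D = (1 + 4·2 + 15)/6 = 24/6 = 4
te_E = (7 + 4·10 + 13)/6 = 60/6 = 10
te_F = (2 + 4·4 + 6)/6 = 24/6 = 4
te_G = (2 + 4·3 + 10)/6 = 24/6 = 4
te_H = (12 + 4·14 + 22)/6 = 90/6 = 15

Forward pass:
ES_A = 0; EF_A = 13
ES_B = 13; EF_B = 13+15 = 28
ES_C = 13; EF_C = 13+10 = 23
ES_D = max(EF_A=13, EF_C=23) = 23; EF_D = 23+4 = 27
ES_E = max(EF_B=28, EF_C=23) = 28; EF_E = 28+10 = 38
ES_F = max(EF_A=13, EF_C=23) = 23; EF_F = 23+4 = 27
ES_G = 23; EF_G = 23+4 = 27
ES_H = max(EF_C=23, EF_D=27, EF_E=38, EF_F=27, EF_G=27) = 38; EF_H = 38+15 = 53
Expected project duration μ = 53 hours. Critical path: A → B → E → H.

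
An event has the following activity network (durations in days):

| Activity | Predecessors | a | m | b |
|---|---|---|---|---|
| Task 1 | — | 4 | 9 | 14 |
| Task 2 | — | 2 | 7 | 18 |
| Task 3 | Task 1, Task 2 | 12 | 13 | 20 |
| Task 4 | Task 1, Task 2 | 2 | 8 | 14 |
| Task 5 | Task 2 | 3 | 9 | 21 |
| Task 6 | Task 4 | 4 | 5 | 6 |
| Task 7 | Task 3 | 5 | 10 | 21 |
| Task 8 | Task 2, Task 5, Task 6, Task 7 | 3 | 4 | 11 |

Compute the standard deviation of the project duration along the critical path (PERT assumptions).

3.67 days

te_Task 1 = (4 + 4·9 + 14)/6 = 54/6 = 9; σ²_Task 1 = ((14−4)/6)² = 2.778
te_Task 2 = (2 + 4·7 + 18)/6 = 48/6 = 8; σ²_Task 2 = ((18−2)/6)² = 7.111
te_Task 3 = (12 + 4·13 + 20)/6 = 84/6 = 14; σ²_Task 3 = ((20−12)/6)² = 1.778
te_Task 4 = (2 + 4·8 + 14)/6 = 48/6 = 8; σ²_Task 4 = ((14−2)/6)² = 4.000
te_Task 5 = (3 + 4·9 + 21)/6 = 60/6 = 10; σ²_Task 5 = ((21−3)/6)² = 9.000
te_Task 6 = (4 + 4·5 + 6)/6 = 30/6 = 5; σ²_Task 6 = ((6−4)/6)² = 0.111
te_Task 7 = (5 + 4·10 + 21)/6 = 66/6 = 11; σ²_Task 7 = ((21−5)/6)² = 7.111
te_Task 8 = (3 + 4·4 + 11)/6 = 30/6 = 5; σ²_Task 8 = ((11−3)/6)² = 1.778

Forward pass:
ES_Task 1 = 0; EF_Task 1 = 9
ES_Task 2 = 0; EF_Task 2 = 8
ES_Task 3 = max(EF_Task 1=9, EF_Task 2=8) = 9; EF_Task 3 = 9+14 = 23
ES_Task 4 = max(EF_Task 1=9, EF_Task 2=8) = 9; EF_Task 4 = 9+8 = 17
ES_Task 5 = 8; EF_Task 5 = 8+10 = 18
ES_Task 6 = 17; EF_Task 6 = 17+5 = 22
ES_Task 7 = 23; EF_Task 7 = 23+11 = 34
ES_Task 8 = max(EF_Task 2=8, EF_Task 5=18, EF_Task 6=22, EF_Task 7=34) = 34; EF_Task 8 = 34+5 = 39
Expected project duration μ = 39 days. Critical path: Task 1 → Task 3 → Task 7 → Task 8.

Variance along critical path = 2.778 + 1.778 + 7.111 + 1.778 = 13.444
σ = √13.444 = 3.667 days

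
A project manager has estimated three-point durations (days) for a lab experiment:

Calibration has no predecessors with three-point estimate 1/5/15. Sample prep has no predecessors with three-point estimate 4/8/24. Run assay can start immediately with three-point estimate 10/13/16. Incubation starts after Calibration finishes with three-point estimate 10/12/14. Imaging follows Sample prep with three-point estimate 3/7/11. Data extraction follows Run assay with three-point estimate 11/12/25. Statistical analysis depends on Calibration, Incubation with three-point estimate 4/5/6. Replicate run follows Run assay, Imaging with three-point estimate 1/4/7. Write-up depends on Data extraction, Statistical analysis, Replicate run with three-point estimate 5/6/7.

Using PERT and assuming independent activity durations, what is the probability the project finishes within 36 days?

te_Calibration = (1 + 4·5 + 15)/6 = 36/6 = 6; σ²_Calibration = ((15−1)/6)² = 5.444
te_Sample prep = (4 + 4·8 + 24)/6 = 60/6 = 10; σ²_Sample prep = ((24−4)/6)² = 11.111
te_Run assay = (10 + 4·13 + 16)/6 = 78/6 = 13; σ²_Run assay = ((16−10)/6)² = 1.000
te_Incubation = (10 + 4·12 + 14)/6 = 72/6 = 12; σ²_Incubation = ((14−10)/6)² = 0.444
te_Imaging = (3 + 4·7 + 11)/6 = 42/6 = 7; σ²_Imaging = ((11−3)/6)² = 1.778
te_Data extraction = (11 + 4·12 + 25)/6 = 84/6 = 14; σ²_Data extraction = ((25−11)/6)² = 5.444
te_Statistical analysis = (4 + 4·5 + 6)/6 = 30/6 = 5; σ²_Statistical analysis = ((6−4)/6)² = 0.111
te_Replicate run = (1 + 4·4 + 7)/6 = 24/6 = 4; σ²_Replicate run = ((7−1)/6)² = 1.000
te_Write-up = (5 + 4·6 + 7)/6 = 36/6 = 6; σ²_Write-up = ((7−5)/6)² = 0.111

Forward pass:
ES_Calibration = 0; EF_Calibration = 6
ES_Sample prep = 0; EF_Sample prep = 10
ES_Run assay = 0; EF_Run assay = 13
ES_Incubation = 6; EF_Incubation = 6+12 = 18
ES_Imaging = 10; EF_Imaging = 10+7 = 17
ES_Data extraction = 13; EF_Data extraction = 13+14 = 27
ES_Statistical analysis = max(EF_Calibration=6, EF_Incubation=18) = 18; EF_Statistical analysis = 18+5 = 23
ES_Replicate run = max(EF_Run assay=13, EF_Imaging=17) = 17; EF_Replicate run = 17+4 = 21
ES_Write-up = max(EF_Data extraction=27, EF_Statistical analysis=23, EF_Replicate run=21) = 27; EF_Write-up = 27+6 = 33
Expected project duration μ = 33 days. Critical path: Run assay → Data extraction → Write-up.

Variance along critical path = 1.000 + 5.444 + 0.111 = 6.556; σ = √6.556 = 2.560 days.
Z = (36 − 33) / 2.560 = 1.172
P(T ≤ 36) = Φ(1.172) ≈ 0.879

0.879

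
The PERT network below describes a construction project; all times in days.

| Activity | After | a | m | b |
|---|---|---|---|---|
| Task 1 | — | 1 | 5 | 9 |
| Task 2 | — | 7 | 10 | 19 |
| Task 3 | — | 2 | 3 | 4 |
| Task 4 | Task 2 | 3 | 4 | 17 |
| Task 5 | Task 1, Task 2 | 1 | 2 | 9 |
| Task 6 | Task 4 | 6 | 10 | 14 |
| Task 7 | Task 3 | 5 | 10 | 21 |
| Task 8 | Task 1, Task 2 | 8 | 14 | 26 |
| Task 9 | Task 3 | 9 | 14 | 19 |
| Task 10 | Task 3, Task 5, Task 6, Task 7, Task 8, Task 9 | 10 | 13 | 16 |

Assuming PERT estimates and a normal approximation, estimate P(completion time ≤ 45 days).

te_Task 1 = (1 + 4·5 + 9)/6 = 30/6 = 5; σ²_Task 1 = ((9−1)/6)² = 1.778
te_Task 2 = (7 + 4·10 + 19)/6 = 66/6 = 11; σ²_Task 2 = ((19−7)/6)² = 4.000
te_Task 3 = (2 + 4·3 + 4)/6 = 18/6 = 3; σ²_Task 3 = ((4−2)/6)² = 0.111
te_Task 4 = (3 + 4·4 + 17)/6 = 36/6 = 6; σ²_Task 4 = ((17−3)/6)² = 5.444
te_Task 5 = (1 + 4·2 + 9)/6 = 18/6 = 3; σ²_Task 5 = ((9−1)/6)² = 1.778
te_Task 6 = (6 + 4·10 + 14)/6 = 60/6 = 10; σ²_Task 6 = ((14−6)/6)² = 1.778
te_Task 7 = (5 + 4·10 + 21)/6 = 66/6 = 11; σ²_Task 7 = ((21−5)/6)² = 7.111
te_Task 8 = (8 + 4·14 + 26)/6 = 90/6 = 15; σ²_Task 8 = ((26−8)/6)² = 9.000
te_Task 9 = (9 + 4·14 + 19)/6 = 84/6 = 14; σ²_Task 9 = ((19−9)/6)² = 2.778
te_Task 10 = (10 + 4·13 + 16)/6 = 78/6 = 13; σ²_Task 10 = ((16−10)/6)² = 1.000

Forward pass:
ES_Task 1 = 0; EF_Task 1 = 5
ES_Task 2 = 0; EF_Task 2 = 11
ES_Task 3 = 0; EF_Task 3 = 3
ES_Task 4 = 11; EF_Task 4 = 11+6 = 17
ES_Task 5 = max(EF_Task 1=5, EF_Task 2=11) = 11; EF_Task 5 = 11+3 = 14
ES_Task 6 = 17; EF_Task 6 = 17+10 = 27
ES_Task 7 = 3; EF_Task 7 = 3+11 = 14
ES_Task 8 = max(EF_Task 1=5, EF_Task 2=11) = 11; EF_Task 8 = 11+15 = 26
ES_Task 9 = 3; EF_Task 9 = 3+14 = 17
ES_Task 10 = max(EF_Task 3=3, EF_Task 5=14, EF_Task 6=27, EF_Task 7=14, EF_Task 8=26, EF_Task 9=17) = 27; EF_Task 10 = 27+13 = 40
Expected project duration μ = 40 days. Critical path: Task 2 → Task 4 → Task 6 → Task 10.

Variance along critical path = 4.000 + 5.444 + 1.778 + 1.000 = 12.222; σ = √12.222 = 3.496 days.
Z = (45 − 40) / 3.496 = 1.430
P(T ≤ 45) = Φ(1.430) ≈ 0.924

0.924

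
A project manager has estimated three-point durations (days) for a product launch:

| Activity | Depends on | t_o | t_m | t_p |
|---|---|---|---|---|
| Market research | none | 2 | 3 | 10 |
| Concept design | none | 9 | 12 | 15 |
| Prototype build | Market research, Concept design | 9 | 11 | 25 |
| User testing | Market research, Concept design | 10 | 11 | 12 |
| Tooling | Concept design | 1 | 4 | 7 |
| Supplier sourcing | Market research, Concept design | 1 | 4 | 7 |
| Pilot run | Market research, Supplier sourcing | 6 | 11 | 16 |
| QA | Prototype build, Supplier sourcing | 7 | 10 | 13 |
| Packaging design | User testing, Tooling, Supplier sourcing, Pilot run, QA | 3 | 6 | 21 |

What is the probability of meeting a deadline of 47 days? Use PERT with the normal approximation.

te_Market research = (2 + 4·3 + 10)/6 = 24/6 = 4; σ²_Market research = ((10−2)/6)² = 1.778
te_Concept design = (9 + 4·12 + 15)/6 = 72/6 = 12; σ²_Concept design = ((15−9)/6)² = 1.000
te_Prototype build = (9 + 4·11 + 25)/6 = 78/6 = 13; σ²_Prototype build = ((25−9)/6)² = 7.111
te_User testing = (10 + 4·11 + 12)/6 = 66/6 = 11; σ²_User testing = ((12−10)/6)² = 0.111
te_Tooling = (1 + 4·4 + 7)/6 = 24/6 = 4; σ²_Tooling = ((7−1)/6)² = 1.000
te_Supplier sourcing = (1 + 4·4 + 7)/6 = 24/6 = 4; σ²_Supplier sourcing = ((7−1)/6)² = 1.000
te_Pilot run = (6 + 4·11 + 16)/6 = 66/6 = 11; σ²_Pilot run = ((16−6)/6)² = 2.778
te_QA = (7 + 4·10 + 13)/6 = 60/6 = 10; σ²_QA = ((13−7)/6)² = 1.000
te_Packaging design = (3 + 4·6 + 21)/6 = 48/6 = 8; σ²_Packaging design = ((21−3)/6)² = 9.000

Forward pass:
ES_Market research = 0; EF_Market research = 4
ES_Concept design = 0; EF_Concept design = 12
ES_Prototype build = max(EF_Market research=4, EF_Concept design=12) = 12; EF_Prototype build = 12+13 = 25
ES_User testing = max(EF_Market research=4, EF_Concept design=12) = 12; EF_User testing = 12+11 = 23
ES_Tooling = 12; EF_Tooling = 12+4 = 16
ES_Supplier sourcing = max(EF_Market research=4, EF_Concept design=12) = 12; EF_Supplier sourcing = 12+4 = 16
ES_Pilot run = max(EF_Market research=4, EF_Supplier sourcing=16) = 16; EF_Pilot run = 16+11 = 27
ES_QA = max(EF_Prototype build=25, EF_Supplier sourcing=16) = 25; EF_QA = 25+10 = 35
ES_Packaging design = max(EF_User testing=23, EF_Tooling=16, EF_Supplier sourcing=16, EF_Pilot run=27, EF_QA=35) = 35; EF_Packaging design = 35+8 = 43
Expected project duration μ = 43 days. Critical path: Concept design → Prototype build → QA → Packaging design.

Variance along critical path = 1.000 + 7.111 + 1.000 + 9.000 = 18.111; σ = √18.111 = 4.256 days.
Z = (47 − 43) / 4.256 = 0.940
P(T ≤ 47) = Φ(0.940) ≈ 0.826

0.826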